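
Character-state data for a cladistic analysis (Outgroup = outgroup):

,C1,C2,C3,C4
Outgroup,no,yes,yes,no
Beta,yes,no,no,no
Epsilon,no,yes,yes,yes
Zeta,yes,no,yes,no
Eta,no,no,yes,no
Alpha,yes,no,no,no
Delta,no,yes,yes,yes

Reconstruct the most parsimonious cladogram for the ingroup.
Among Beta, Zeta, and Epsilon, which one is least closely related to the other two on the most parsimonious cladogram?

Character polarity is set by the outgroup: the derived state is whichever differs from the outgroup's state, so for C2, C3 the derived state is 'no', and for the remaining characters it is 'yes'.
C1: derived state 'yes' in Alpha, Beta, and Zeta only — synapomorphy for {Alpha, Beta, Zeta}.
Only Alpha, Beta, Eta, and Zeta show the derived state 'no' for C2, supporting them as a clade.
Only Alpha and Beta show the derived state 'no' for C3, supporting them as a clade.
C4: derived state 'yes' in Delta and Epsilon only — synapomorphy for {Delta, Epsilon}.
Most parsimonious ingroup topology: ((((Beta,Alpha),Zeta),Eta),(Epsilon,Delta)).
Zeta and Beta share a more recent common ancestor with each other than either does with Epsilon, so Epsilon is the least closely related of the three.

Epsilon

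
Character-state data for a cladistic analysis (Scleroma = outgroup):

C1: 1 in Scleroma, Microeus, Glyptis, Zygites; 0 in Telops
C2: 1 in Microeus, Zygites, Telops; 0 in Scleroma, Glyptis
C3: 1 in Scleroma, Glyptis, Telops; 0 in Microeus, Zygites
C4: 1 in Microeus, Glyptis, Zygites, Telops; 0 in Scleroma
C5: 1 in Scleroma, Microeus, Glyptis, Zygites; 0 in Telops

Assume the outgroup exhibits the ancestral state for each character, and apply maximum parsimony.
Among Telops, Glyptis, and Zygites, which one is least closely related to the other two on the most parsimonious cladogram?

Character polarity is set by the outgroup: the derived state is whichever differs from the outgroup's state, so for C1, C3, C5 the derived state is '0', and for the remaining characters it is '1'.
C1: derived state '0' in Telops only — an autapomorphy, so it tells us nothing about relationships among taxa.
C2 (derived state '1') is shared by Microeus, Telops, and Zygites — a synapomorphy uniting that clade.
Only Microeus and Zygites show the derived state '0' for C3, supporting them as a clade.
All ingroup taxa share the derived state '1' for C4; it defines the ingroup but does not resolve relationships within it.
C5 (derived state '0') is unique to Telops (autapomorphy; uninformative for grouping).
Most parsimonious ingroup topology: (((Microeus,Zygites),Telops),Glyptis).
Zygites and Telops share a more recent common ancestor with each other than either does with Glyptis, so Glyptis is the least closely related of the three.

Glyptis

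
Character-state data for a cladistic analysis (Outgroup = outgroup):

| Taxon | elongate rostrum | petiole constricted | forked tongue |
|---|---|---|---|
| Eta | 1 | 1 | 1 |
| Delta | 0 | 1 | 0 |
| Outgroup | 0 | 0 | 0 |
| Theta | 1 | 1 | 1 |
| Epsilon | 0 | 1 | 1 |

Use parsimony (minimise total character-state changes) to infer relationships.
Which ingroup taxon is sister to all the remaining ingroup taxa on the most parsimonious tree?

The outgroup has state '0' for every character, so '1' is the derived state throughout.
elongate rostrum: derived state '1' in Eta and Theta only — synapomorphy for {Eta, Theta}.
All ingroup taxa share the derived state '1' for petiole constricted; it defines the ingroup but does not resolve relationships within it.
forked tongue: derived state '1' in Epsilon, Eta, and Theta only — synapomorphy for {Epsilon, Eta, Theta}.
Most parsimonious ingroup topology: ((Epsilon,(Theta,Eta)),Delta).
Delta is sister to the clade containing all other ingroup taxa, so it is the earliest-diverging (most basal) ingroup lineage.

Delta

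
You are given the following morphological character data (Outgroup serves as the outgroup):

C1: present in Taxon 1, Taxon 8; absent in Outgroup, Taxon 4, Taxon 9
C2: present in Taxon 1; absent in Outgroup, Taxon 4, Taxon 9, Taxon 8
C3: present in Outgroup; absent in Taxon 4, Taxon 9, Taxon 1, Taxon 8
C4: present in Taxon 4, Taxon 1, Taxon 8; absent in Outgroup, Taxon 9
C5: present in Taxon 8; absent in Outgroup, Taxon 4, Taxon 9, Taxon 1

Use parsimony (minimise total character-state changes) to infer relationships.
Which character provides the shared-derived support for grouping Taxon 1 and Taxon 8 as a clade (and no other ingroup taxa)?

C1

Character polarity is set by the outgroup: the derived state is whichever differs from the outgroup's state, so for C3 the derived state is 'absent', and for the remaining characters it is 'present'.
C1: derived state 'present' in Taxon 1 and Taxon 8 only — synapomorphy for {Taxon 1, Taxon 8}.
C2 (derived state 'present') is unique to Taxon 1 (autapomorphy; uninformative for grouping).
C3 (derived state 'absent') is shared by all ingroup taxa — unites the whole ingroup.
Only Taxon 1, Taxon 4, and Taxon 8 show the derived state 'present' for C4, supporting them as a clade.
C5 (derived state 'present') is unique to Taxon 8 (autapomorphy; uninformative for grouping).
Most parsimonious ingroup topology: ((Taxon 4,(Taxon 1,Taxon 8)),Taxon 9).
The clade {Taxon 1, Taxon 8} is supported by C1: its derived state 'present' occurs in exactly those taxa and in no other taxon (including the outgroup).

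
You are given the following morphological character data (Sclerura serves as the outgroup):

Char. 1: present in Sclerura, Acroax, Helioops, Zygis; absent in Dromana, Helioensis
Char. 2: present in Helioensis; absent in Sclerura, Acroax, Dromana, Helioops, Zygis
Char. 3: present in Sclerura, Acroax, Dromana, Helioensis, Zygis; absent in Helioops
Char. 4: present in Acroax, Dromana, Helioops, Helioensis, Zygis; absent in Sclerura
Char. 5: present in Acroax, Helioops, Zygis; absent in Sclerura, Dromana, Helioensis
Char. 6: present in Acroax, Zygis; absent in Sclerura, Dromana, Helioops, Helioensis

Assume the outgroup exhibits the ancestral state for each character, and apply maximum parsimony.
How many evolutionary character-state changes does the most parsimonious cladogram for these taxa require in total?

Character polarity is set by the outgroup: the derived state is whichever differs from the outgroup's state, so for Char. 1, Char. 3 the derived state is 'absent', and for the remaining characters it is 'present'.
Char. 1 (derived state 'absent') is shared by Dromana and Helioensis — a synapomorphy uniting that clade.
Char. 2 (derived state 'present') is unique to Helioensis (autapomorphy; uninformative for grouping).
Char. 3: derived state 'absent' in Helioops only — an autapomorphy, so it tells us nothing about relationships among taxa.
Char. 4 (derived state 'present') is shared by all ingroup taxa — unites the whole ingroup.
Char. 5 (derived state 'present') is shared by Acroax, Helioops, and Zygis — a synapomorphy uniting that clade.
Char. 6: derived state 'present' in Acroax and Zygis only — synapomorphy for {Acroax, Zygis}.
Most parsimonious ingroup topology: (((Acroax,Zygis),Helioops),(Dromana,Helioensis)).
Changes per character on this tree: Char. 1: 1; Char. 2: 1; Char. 3: 1; Char. 4: 1; Char. 5: 1; Char. 6: 1.
Total = 6.

6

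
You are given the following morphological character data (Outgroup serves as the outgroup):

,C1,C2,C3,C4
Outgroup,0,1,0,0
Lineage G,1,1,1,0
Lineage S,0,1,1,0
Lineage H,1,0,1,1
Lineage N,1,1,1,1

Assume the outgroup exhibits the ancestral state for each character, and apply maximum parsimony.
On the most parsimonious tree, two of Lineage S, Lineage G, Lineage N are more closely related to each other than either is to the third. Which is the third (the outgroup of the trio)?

Character polarity is set by the outgroup: the derived state is whichever differs from the outgroup's state, so for C2 the derived state is '0', and for the remaining characters it is '1'.
C1 (derived state '1') is shared by Lineage G, Lineage H, and Lineage N — a synapomorphy uniting that clade.
C2: derived state '0' in Lineage H only — an autapomorphy, so it tells us nothing about relationships among taxa.
C3 (derived state '1') is shared by all ingroup taxa — unites the whole ingroup.
C4: derived state '1' in Lineage H and Lineage N only — synapomorphy for {Lineage H, Lineage N}.
Most parsimonious ingroup topology: ((Lineage G,(Lineage H,Lineage N)),Lineage S).
Lineage G and Lineage N share a more recent common ancestor with each other than either does with Lineage S, so Lineage S is the least closely related of the three.

Lineage S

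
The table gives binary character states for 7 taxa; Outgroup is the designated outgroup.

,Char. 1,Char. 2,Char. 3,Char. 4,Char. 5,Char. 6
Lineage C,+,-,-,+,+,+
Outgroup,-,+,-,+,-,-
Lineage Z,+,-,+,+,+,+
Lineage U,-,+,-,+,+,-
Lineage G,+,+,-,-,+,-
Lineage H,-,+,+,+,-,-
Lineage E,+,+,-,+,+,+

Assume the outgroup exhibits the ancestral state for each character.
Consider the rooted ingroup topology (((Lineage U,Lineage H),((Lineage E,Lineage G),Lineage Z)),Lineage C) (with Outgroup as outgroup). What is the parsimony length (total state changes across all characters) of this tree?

Map each character onto (((Lineage U,Lineage H),((Lineage E,Lineage G),Lineage Z)),Lineage C) (rooted by Outgroup) and count the minimum state changes it requires (Fitch parsimony):
Char. 1: 2; Char. 2: 2; Char. 3: 2; Char. 4: 1; Char. 5: 2; Char. 6: 3.
Total tree length = 12.

12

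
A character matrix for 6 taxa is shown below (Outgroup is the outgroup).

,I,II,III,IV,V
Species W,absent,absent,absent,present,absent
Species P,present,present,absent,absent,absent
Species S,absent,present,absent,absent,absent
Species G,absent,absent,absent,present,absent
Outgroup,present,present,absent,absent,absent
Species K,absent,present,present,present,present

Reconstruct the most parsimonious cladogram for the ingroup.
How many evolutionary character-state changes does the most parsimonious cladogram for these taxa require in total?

Character polarity is set by the outgroup: the derived state is whichever differs from the outgroup's state, so for I, II the derived state is 'absent', and for the remaining characters it is 'present'.
I: derived state 'absent' in Species G, Species K, Species S, and Species W only — synapomorphy for {Species G, Species K, Species S, Species W}.
II: derived state 'absent' in Species G and Species W only — synapomorphy for {Species G, Species W}.
III: derived state 'present' in Species K only — an autapomorphy, so it tells us nothing about relationships among taxa.
IV (derived state 'present') is shared by Species G, Species K, and Species W — a synapomorphy uniting that clade.
V (derived state 'present') is unique to Species K (autapomorphy; uninformative for grouping).
Most parsimonious ingroup topology: (((Species K,(Species W,Species G)),Species S),Species P).
Changes per character on this tree: I: 1; II: 1; III: 1; IV: 1; V: 1.
Total = 5.

5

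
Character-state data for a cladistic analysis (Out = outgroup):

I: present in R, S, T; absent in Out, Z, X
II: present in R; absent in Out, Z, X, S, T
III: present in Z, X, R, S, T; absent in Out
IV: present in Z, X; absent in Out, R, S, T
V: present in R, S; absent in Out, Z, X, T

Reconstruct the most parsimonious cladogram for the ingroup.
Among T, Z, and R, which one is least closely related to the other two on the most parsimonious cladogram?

The outgroup has state 'absent' for every character, so 'present' is the derived state throughout.
I (derived state 'present') is shared by R, S, and T — a synapomorphy uniting that clade.
II (derived state 'present') is unique to R (autapomorphy; uninformative for grouping).
All ingroup taxa share the derived state 'present' for III; it defines the ingroup but does not resolve relationships within it.
Only X and Z show the derived state 'present' for IV, supporting them as a clade.
V (derived state 'present') is shared by R and S — a synapomorphy uniting that clade.
Most parsimonious ingroup topology: ((Z,X),((R,S),T)).
R and T share a more recent common ancestor with each other than either does with Z, so Z is the least closely related of the three.

Z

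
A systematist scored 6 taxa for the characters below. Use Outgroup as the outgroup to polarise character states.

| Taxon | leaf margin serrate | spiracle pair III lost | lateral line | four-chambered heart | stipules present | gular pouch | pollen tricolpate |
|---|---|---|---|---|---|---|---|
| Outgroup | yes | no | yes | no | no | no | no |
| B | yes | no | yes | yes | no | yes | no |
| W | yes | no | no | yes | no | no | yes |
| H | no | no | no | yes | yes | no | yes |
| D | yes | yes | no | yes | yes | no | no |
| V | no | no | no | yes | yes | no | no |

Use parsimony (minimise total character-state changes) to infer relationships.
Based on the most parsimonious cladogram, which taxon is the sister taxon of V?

Character polarity is set by the outgroup: the derived state is whichever differs from the outgroup's state, so for leaf margin serrate, lateral line the derived state is 'no', and for the remaining characters it is 'yes'.
leaf margin serrate (derived state 'no') is shared by H and V — a synapomorphy uniting that clade.
spiracle pair III lost: derived state 'yes' in D only — an autapomorphy, so it tells us nothing about relationships among taxa.
lateral line: derived state 'no' in D, H, V, and W only — synapomorphy for {D, H, V, W}.
four-chambered heart (derived state 'yes') is shared by all ingroup taxa — unites the whole ingroup.
stipules present: derived state 'yes' in D, H, and V only — synapomorphy for {D, H, V}.
gular pouch (derived state 'yes') is unique to B (autapomorphy; uninformative for grouping).
pollen tricolpate groups H and W, which is incompatible with the clades supported by the remaining characters; treating it as convergent (homoplasy) costs fewer steps than any alternative tree.
Most parsimonious ingroup topology: (B,(W,((H,V),D))).
V and H form a cherry on this tree, so they are sister taxa.

H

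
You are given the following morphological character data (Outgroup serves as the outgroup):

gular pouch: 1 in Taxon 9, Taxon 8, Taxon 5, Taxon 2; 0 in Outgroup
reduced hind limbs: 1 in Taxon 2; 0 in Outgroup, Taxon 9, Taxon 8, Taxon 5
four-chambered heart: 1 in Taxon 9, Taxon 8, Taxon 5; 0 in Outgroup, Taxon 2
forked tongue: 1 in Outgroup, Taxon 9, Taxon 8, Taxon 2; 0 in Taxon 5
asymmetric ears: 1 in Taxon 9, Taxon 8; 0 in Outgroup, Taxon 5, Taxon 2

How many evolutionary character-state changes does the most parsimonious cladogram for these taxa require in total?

Character polarity is set by the outgroup: the derived state is whichever differs from the outgroup's state, so for forked tongue the derived state is '0', and for the remaining characters it is '1'.
gular pouch (derived state '1') is shared by all ingroup taxa — unites the whole ingroup.
reduced hind limbs (derived state '1') is unique to Taxon 2 (autapomorphy; uninformative for grouping).
four-chambered heart (derived state '1') is shared by Taxon 5, Taxon 8, and Taxon 9 — a synapomorphy uniting that clade.
forked tongue (derived state '0') is unique to Taxon 5 (autapomorphy; uninformative for grouping).
asymmetric ears: derived state '1' in Taxon 8 and Taxon 9 only — synapomorphy for {Taxon 8, Taxon 9}.
Most parsimonious ingroup topology: (((Taxon 8,Taxon 9),Taxon 5),Taxon 2).
Changes per character on this tree: gular pouch: 1; reduced hind limbs: 1; four-chambered heart: 1; forked tongue: 1; asymmetric ears: 1.
Total = 5.

5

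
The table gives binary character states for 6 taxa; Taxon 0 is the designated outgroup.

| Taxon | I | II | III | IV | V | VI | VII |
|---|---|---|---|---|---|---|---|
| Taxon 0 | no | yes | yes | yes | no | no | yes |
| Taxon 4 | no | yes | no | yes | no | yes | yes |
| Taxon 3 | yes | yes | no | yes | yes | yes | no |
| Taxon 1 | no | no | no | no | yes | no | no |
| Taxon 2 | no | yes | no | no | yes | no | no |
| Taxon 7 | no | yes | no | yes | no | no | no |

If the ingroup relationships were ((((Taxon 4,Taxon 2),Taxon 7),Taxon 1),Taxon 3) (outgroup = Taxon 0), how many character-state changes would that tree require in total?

12

Map each character onto ((((Taxon 4,Taxon 2),Taxon 7),Taxon 1),Taxon 3) (rooted by Taxon 0) and count the minimum state changes it requires (Fitch parsimony):
I: 1; II: 1; III: 1; IV: 2; V: 3; VI: 2; VII: 2.
Total tree length = 12.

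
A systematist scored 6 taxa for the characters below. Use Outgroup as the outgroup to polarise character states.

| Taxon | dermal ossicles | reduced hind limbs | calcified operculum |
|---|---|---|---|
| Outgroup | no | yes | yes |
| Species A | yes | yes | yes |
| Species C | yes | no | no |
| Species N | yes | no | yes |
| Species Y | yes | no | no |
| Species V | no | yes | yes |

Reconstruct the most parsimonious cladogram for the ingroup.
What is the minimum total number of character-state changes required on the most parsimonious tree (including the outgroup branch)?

3

Character polarity is set by the outgroup: the derived state is whichever differs from the outgroup's state, so for reduced hind limbs, calcified operculum the derived state is 'no', and for the remaining characters it is 'yes'.
dermal ossicles: derived state 'yes' in Species A, Species C, Species N, and Species Y only — synapomorphy for {Species A, Species C, Species N, Species Y}.
reduced hind limbs: derived state 'no' in Species C, Species N, and Species Y only — synapomorphy for {Species C, Species N, Species Y}.
calcified operculum: derived state 'no' in Species C and Species Y only — synapomorphy for {Species C, Species Y}.
Most parsimonious ingroup topology: ((Species A,((Species C,Species Y),Species N)),Species V).
Changes per character on this tree: dermal ossicles: 1; reduced hind limbs: 1; calcified operculum: 1.
Total = 3.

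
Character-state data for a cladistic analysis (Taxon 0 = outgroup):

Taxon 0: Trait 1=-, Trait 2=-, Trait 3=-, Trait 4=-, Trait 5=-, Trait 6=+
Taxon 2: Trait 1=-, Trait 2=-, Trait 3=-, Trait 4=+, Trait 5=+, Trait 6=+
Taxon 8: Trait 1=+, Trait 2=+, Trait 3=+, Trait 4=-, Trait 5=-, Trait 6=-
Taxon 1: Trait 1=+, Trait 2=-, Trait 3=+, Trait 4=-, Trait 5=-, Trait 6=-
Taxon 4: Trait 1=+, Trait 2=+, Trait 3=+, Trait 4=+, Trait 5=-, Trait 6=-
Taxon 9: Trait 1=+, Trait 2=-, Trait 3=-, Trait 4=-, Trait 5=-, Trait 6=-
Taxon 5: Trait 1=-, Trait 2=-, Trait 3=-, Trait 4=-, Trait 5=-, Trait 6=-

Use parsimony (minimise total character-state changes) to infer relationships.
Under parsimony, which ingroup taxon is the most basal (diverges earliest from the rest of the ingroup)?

Taxon 2

Character polarity is set by the outgroup: the derived state is whichever differs from the outgroup's state, so for Trait 6 the derived state is '-', and for the remaining characters it is '+'.
Trait 1 (derived state '+') is shared by Taxon 1, Taxon 4, Taxon 8, and Taxon 9 — a synapomorphy uniting that clade.
Trait 2: derived state '+' in Taxon 4 and Taxon 8 only — synapomorphy for {Taxon 4, Taxon 8}.
Trait 3: derived state '+' in Taxon 1, Taxon 4, and Taxon 8 only — synapomorphy for {Taxon 1, Taxon 4, Taxon 8}.
Trait 4 (state '+') occurs in Taxon 2 and Taxon 4 but conflicts with the nesting implied by the other characters — most parsimoniously interpreted as homoplasy.
Trait 5: derived state '+' in Taxon 2 only — an autapomorphy, so it tells us nothing about relationships among taxa.
Trait 6 (derived state '-') is shared by Taxon 1, Taxon 4, Taxon 5, Taxon 8, and Taxon 9 — a synapomorphy uniting that clade.
Most parsimonious ingroup topology: (Taxon 2,((((Taxon 8,Taxon 4),Taxon 1),Taxon 9),Taxon 5)).
Taxon 2 is sister to the clade containing all other ingroup taxa, so it is the earliest-diverging (most basal) ingroup lineage.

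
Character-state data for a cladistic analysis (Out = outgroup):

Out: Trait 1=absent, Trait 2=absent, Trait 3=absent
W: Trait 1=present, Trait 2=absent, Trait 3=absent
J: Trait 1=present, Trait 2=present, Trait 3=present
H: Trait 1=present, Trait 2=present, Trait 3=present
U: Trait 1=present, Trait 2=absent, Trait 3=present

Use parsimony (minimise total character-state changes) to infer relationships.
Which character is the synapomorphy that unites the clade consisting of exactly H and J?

The outgroup has state 'absent' for every character, so 'present' is the derived state throughout.
Trait 1 (derived state 'present') is shared by all ingroup taxa — unites the whole ingroup.
Only H and J show the derived state 'present' for Trait 2, supporting them as a clade.
Trait 3: derived state 'present' in H, J, and U only — synapomorphy for {H, J, U}.
Most parsimonious ingroup topology: (W,((J,H),U)).
The clade {H, J} is supported by Trait 2: its derived state 'present' occurs in exactly those taxa and in no other taxon (including the outgroup).

Trait 2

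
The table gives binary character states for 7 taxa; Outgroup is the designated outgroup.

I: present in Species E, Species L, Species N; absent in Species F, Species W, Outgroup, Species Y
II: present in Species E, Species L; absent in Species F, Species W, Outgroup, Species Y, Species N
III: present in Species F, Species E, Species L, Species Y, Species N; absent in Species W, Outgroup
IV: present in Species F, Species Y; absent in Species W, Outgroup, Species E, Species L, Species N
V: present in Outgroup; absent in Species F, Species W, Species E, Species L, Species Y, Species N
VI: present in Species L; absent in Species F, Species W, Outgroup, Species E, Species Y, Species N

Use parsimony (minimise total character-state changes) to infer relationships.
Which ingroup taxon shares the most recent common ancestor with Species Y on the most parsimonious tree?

Species F

Character polarity is set by the outgroup: the derived state is whichever differs from the outgroup's state, so for V the derived state is 'absent', and for the remaining characters it is 'present'.
I (derived state 'present') is shared by Species E, Species L, and Species N — a synapomorphy uniting that clade.
II: derived state 'present' in Species E and Species L only — synapomorphy for {Species E, Species L}.
III (derived state 'present') is shared by Species E, Species F, Species L, Species N, and Species Y — a synapomorphy uniting that clade.
IV (derived state 'present') is shared by Species F and Species Y — a synapomorphy uniting that clade.
All ingroup taxa share the derived state 'absent' for V; it defines the ingroup but does not resolve relationships within it.
VI (derived state 'present') is unique to Species L (autapomorphy; uninformative for grouping).
Most parsimonious ingroup topology: (Species W,(((Species E,Species L),Species N),(Species F,Species Y))).
Species Y and Species F form a cherry on this tree, so they are sister taxa.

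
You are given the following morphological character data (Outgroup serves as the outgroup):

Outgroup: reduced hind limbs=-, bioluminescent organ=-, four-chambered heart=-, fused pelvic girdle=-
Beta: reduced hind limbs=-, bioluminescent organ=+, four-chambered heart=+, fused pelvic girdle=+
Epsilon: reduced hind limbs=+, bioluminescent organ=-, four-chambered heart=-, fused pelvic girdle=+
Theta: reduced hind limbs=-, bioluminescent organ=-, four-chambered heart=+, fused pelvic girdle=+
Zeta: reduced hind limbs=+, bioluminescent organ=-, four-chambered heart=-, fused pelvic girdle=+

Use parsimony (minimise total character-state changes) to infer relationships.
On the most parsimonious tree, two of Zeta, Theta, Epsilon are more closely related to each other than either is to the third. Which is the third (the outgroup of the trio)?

Theta

The outgroup has state '-' for every character, so '+' is the derived state throughout.
Only Epsilon and Zeta show the derived state '+' for reduced hind limbs, supporting them as a clade.
bioluminescent organ: derived state '+' in Beta only — an autapomorphy, so it tells us nothing about relationships among taxa.
Only Beta and Theta show the derived state '+' for four-chambered heart, supporting them as a clade.
fused pelvic girdle (derived state '+') is shared by all ingroup taxa — unites the whole ingroup.
Most parsimonious ingroup topology: ((Beta,Theta),(Epsilon,Zeta)).
Zeta and Epsilon share a more recent common ancestor with each other than either does with Theta, so Theta is the least closely related of the three.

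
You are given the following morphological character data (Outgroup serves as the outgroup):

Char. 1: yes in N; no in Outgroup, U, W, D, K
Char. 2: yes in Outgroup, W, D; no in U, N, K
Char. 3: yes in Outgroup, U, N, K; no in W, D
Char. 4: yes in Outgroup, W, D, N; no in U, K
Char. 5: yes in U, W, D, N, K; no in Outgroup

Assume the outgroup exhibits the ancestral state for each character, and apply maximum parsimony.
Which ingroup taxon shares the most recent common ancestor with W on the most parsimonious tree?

D

Character polarity is set by the outgroup: the derived state is whichever differs from the outgroup's state, so for Char. 2, Char. 3, Char. 4 the derived state is 'no', and for the remaining characters it is 'yes'.
Char. 1 (derived state 'yes') is unique to N (autapomorphy; uninformative for grouping).
Only K, N, and U show the derived state 'no' for Char. 2, supporting them as a clade.
Char. 3: derived state 'no' in D and W only — synapomorphy for {D, W}.
Char. 4 (derived state 'no') is shared by K and U — a synapomorphy uniting that clade.
All ingroup taxa share the derived state 'yes' for Char. 5; it defines the ingroup but does not resolve relationships within it.
Most parsimonious ingroup topology: (((U,K),N),(W,D)).
W and D form a cherry on this tree, so they are sister taxa.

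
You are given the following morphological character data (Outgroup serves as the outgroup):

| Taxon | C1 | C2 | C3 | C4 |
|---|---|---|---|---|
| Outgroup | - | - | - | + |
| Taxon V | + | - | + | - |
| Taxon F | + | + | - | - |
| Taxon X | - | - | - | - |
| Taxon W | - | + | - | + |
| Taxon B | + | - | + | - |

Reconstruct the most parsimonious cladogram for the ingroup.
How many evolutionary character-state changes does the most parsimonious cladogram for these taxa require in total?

5

Character polarity is set by the outgroup: the derived state is whichever differs from the outgroup's state, so for C4 the derived state is '-', and for the remaining characters it is '+'.
Only Taxon B, Taxon F, and Taxon V show the derived state '+' for C1, supporting them as a clade.
C2 groups Taxon F and Taxon W, which is incompatible with the clades supported by the remaining characters; treating it as convergent (homoplasy) costs fewer steps than any alternative tree.
Only Taxon B and Taxon V show the derived state '+' for C3, supporting them as a clade.
C4: derived state '-' in Taxon B, Taxon F, Taxon V, and Taxon X only — synapomorphy for {Taxon B, Taxon F, Taxon V, Taxon X}.
Most parsimonious ingroup topology: ((((Taxon V,Taxon B),Taxon F),Taxon X),Taxon W).
Changes per character on this tree: C1: 1; C2: 2; C3: 1; C4: 1.
Total = 5.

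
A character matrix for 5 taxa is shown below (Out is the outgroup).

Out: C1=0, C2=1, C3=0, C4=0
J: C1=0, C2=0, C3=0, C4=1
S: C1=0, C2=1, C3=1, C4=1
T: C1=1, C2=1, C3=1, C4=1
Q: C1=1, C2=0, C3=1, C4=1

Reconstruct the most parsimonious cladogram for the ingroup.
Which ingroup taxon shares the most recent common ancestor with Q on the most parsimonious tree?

T

Character polarity is set by the outgroup: the derived state is whichever differs from the outgroup's state, so for C2 the derived state is '0', and for the remaining characters it is '1'.
Only Q and T show the derived state '1' for C1, supporting them as a clade.
C2 (state '0') occurs in J and Q but conflicts with the nesting implied by the other characters — most parsimoniously interpreted as homoplasy.
C3: derived state '1' in Q, S, and T only — synapomorphy for {Q, S, T}.
All ingroup taxa share the derived state '1' for C4; it defines the ingroup but does not resolve relationships within it.
Most parsimonious ingroup topology: (J,(S,(T,Q))).
Q and T form a cherry on this tree, so they are sister taxa.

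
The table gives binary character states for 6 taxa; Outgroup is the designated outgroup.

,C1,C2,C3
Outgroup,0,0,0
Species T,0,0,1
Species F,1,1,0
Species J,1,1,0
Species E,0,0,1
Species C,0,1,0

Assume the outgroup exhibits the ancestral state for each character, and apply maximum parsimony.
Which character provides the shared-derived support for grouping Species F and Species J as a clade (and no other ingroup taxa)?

C1

The outgroup has state '0' for every character, so '1' is the derived state throughout.
C1: derived state '1' in Species F and Species J only — synapomorphy for {Species F, Species J}.
C2: derived state '1' in Species C, Species F, and Species J only — synapomorphy for {Species C, Species F, Species J}.
C3: derived state '1' in Species E and Species T only — synapomorphy for {Species E, Species T}.
Most parsimonious ingroup topology: ((Species T,Species E),((Species F,Species J),Species C)).
The clade {Species F, Species J} is supported by C1: its derived state '1' occurs in exactly those taxa and in no other taxon (including the outgroup).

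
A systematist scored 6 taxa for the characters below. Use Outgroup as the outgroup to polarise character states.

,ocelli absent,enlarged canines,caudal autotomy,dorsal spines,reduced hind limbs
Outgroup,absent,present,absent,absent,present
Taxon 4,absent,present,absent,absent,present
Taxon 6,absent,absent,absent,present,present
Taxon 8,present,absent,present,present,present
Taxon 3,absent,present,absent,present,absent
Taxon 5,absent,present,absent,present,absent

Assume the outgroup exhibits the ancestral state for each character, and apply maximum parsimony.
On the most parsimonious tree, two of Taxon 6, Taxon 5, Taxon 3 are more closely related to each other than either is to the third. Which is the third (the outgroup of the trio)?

Character polarity is set by the outgroup: the derived state is whichever differs from the outgroup's state, so for enlarged canines, reduced hind limbs the derived state is 'absent', and for the remaining characters it is 'present'.
ocelli absent (derived state 'present') is unique to Taxon 8 (autapomorphy; uninformative for grouping).
enlarged canines (derived state 'absent') is shared by Taxon 6 and Taxon 8 — a synapomorphy uniting that clade.
caudal autotomy (derived state 'present') is unique to Taxon 8 (autapomorphy; uninformative for grouping).
dorsal spines (derived state 'present') is shared by Taxon 3, Taxon 5, Taxon 6, and Taxon 8 — a synapomorphy uniting that clade.
reduced hind limbs (derived state 'absent') is shared by Taxon 3 and Taxon 5 — a synapomorphy uniting that clade.
Most parsimonious ingroup topology: (((Taxon 5,Taxon 3),(Taxon 6,Taxon 8)),Taxon 4).
Taxon 3 and Taxon 5 share a more recent common ancestor with each other than either does with Taxon 6, so Taxon 6 is the least closely related of the three.

Taxon 6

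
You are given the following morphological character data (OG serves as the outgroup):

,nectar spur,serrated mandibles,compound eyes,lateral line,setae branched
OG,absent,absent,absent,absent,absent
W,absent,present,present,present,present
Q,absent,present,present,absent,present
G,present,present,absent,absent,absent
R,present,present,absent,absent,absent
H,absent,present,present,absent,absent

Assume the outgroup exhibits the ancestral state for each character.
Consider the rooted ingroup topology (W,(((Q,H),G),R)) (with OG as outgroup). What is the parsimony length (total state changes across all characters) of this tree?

Map each character onto (W,(((Q,H),G),R)) (rooted by OG) and count the minimum state changes it requires (Fitch parsimony):
nectar spur: 2; serrated mandibles: 1; compound eyes: 2; lateral line: 1; setae branched: 2.
Total tree length = 8.

8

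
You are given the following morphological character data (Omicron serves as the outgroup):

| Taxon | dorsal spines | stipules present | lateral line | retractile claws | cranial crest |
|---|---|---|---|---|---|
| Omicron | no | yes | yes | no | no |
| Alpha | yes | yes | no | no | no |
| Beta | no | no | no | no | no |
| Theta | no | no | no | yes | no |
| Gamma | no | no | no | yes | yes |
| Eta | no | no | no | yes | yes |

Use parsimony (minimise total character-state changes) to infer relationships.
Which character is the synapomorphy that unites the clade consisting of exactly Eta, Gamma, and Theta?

retractile claws

Character polarity is set by the outgroup: the derived state is whichever differs from the outgroup's state, so for stipules present, lateral line the derived state is 'no', and for the remaining characters it is 'yes'.
dorsal spines (derived state 'yes') is unique to Alpha (autapomorphy; uninformative for grouping).
stipules present (derived state 'no') is shared by Beta, Eta, Gamma, and Theta — a synapomorphy uniting that clade.
lateral line (derived state 'no') is shared by all ingroup taxa — unites the whole ingroup.
retractile claws (derived state 'yes') is shared by Eta, Gamma, and Theta — a synapomorphy uniting that clade.
cranial crest: derived state 'yes' in Eta and Gamma only — synapomorphy for {Eta, Gamma}.
Most parsimonious ingroup topology: (Alpha,(Beta,(Theta,(Gamma,Eta)))).
The clade {Eta, Gamma, Theta} is supported by retractile claws: its derived state 'yes' occurs in exactly those taxa and in no other taxon (including the outgroup).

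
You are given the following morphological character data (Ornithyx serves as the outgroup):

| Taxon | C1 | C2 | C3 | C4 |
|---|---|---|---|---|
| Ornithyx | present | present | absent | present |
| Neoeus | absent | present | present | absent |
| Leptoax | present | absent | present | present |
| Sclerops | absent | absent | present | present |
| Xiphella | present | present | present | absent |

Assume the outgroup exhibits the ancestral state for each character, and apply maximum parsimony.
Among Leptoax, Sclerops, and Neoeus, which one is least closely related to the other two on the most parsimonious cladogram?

Character polarity is set by the outgroup: the derived state is whichever differs from the outgroup's state, so for C1, C2, C4 the derived state is 'absent', and for the remaining characters it is 'present'.
C1 (state 'absent') occurs in Neoeus and Sclerops but conflicts with the nesting implied by the other characters — most parsimoniously interpreted as homoplasy.
Only Leptoax and Sclerops show the derived state 'absent' for C2, supporting them as a clade.
C3 (derived state 'present') is shared by all ingroup taxa — unites the whole ingroup.
C4: derived state 'absent' in Neoeus and Xiphella only — synapomorphy for {Neoeus, Xiphella}.
Most parsimonious ingroup topology: ((Leptoax,Sclerops),(Neoeus,Xiphella)).
Sclerops and Leptoax share a more recent common ancestor with each other than either does with Neoeus, so Neoeus is the least closely related of the three.

Neoeus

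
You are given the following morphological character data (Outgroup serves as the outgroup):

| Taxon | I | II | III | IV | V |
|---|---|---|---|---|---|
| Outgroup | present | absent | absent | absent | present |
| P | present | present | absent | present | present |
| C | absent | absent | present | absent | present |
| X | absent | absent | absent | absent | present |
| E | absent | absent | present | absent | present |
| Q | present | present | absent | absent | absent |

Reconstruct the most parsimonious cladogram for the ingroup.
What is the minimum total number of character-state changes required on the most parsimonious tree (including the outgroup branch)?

Character polarity is set by the outgroup: the derived state is whichever differs from the outgroup's state, so for I, V the derived state is 'absent', and for the remaining characters it is 'present'.
I: derived state 'absent' in C, E, and X only — synapomorphy for {C, E, X}.
II (derived state 'present') is shared by P and Q — a synapomorphy uniting that clade.
III: derived state 'present' in C and E only — synapomorphy for {C, E}.
IV (derived state 'present') is unique to P (autapomorphy; uninformative for grouping).
V (derived state 'absent') is unique to Q (autapomorphy; uninformative for grouping).
Most parsimonious ingroup topology: ((P,Q),((C,E),X)).
Changes per character on this tree: I: 1; II: 1; III: 1; IV: 1; V: 1.
Total = 5.

5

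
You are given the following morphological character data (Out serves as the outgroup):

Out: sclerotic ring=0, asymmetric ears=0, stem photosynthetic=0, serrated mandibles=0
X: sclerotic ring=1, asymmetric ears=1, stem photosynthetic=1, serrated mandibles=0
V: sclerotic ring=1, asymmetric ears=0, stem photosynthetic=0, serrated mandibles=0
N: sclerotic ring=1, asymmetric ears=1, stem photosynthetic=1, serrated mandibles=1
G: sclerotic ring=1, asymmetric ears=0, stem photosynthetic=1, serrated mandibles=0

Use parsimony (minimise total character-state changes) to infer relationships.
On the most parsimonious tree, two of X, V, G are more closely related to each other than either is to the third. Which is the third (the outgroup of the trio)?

The outgroup has state '0' for every character, so '1' is the derived state throughout.
sclerotic ring (derived state '1') is shared by all ingroup taxa — unites the whole ingroup.
Only N and X show the derived state '1' for asymmetric ears, supporting them as a clade.
Only G, N, and X show the derived state '1' for stem photosynthetic, supporting them as a clade.
serrated mandibles: derived state '1' in N only — an autapomorphy, so it tells us nothing about relationships among taxa.
Most parsimonious ingroup topology: (((X,N),G),V).
G and X share a more recent common ancestor with each other than either does with V, so V is the least closely related of the three.

V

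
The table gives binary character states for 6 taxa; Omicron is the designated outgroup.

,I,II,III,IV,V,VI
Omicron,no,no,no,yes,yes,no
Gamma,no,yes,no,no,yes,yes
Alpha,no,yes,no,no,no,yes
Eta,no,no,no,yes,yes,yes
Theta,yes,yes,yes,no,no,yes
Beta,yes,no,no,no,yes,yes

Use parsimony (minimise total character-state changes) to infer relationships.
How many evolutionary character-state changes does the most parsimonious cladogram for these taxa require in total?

Character polarity is set by the outgroup: the derived state is whichever differs from the outgroup's state, so for IV, V the derived state is 'no', and for the remaining characters it is 'yes'.
I (state 'yes') occurs in Beta and Theta but conflicts with the nesting implied by the other characters — most parsimoniously interpreted as homoplasy.
II: derived state 'yes' in Alpha, Gamma, and Theta only — synapomorphy for {Alpha, Gamma, Theta}.
III: derived state 'yes' in Theta only — an autapomorphy, so it tells us nothing about relationships among taxa.
Only Alpha, Beta, Gamma, and Theta show the derived state 'no' for IV, supporting them as a clade.
V (derived state 'no') is shared by Alpha and Theta — a synapomorphy uniting that clade.
All ingroup taxa share the derived state 'yes' for VI; it defines the ingroup but does not resolve relationships within it.
Most parsimonious ingroup topology: (((Gamma,(Alpha,Theta)),Beta),Eta).
Changes per character on this tree: I: 2; II: 1; III: 1; IV: 1; V: 1; VI: 1.
Total = 7.

7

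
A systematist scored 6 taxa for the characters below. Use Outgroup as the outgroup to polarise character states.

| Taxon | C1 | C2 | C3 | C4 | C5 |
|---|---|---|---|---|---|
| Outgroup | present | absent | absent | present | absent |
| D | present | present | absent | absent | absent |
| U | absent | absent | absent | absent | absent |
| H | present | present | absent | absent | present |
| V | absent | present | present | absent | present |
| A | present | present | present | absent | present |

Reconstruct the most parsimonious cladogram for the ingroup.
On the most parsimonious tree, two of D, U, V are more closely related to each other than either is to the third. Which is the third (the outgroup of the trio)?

U

Character polarity is set by the outgroup: the derived state is whichever differs from the outgroup's state, so for C1, C4 the derived state is 'absent', and for the remaining characters it is 'present'.
C1 groups U and V, which is incompatible with the clades supported by the remaining characters; treating it as convergent (homoplasy) costs fewer steps than any alternative tree.
C2: derived state 'present' in A, D, H, and V only — synapomorphy for {A, D, H, V}.
C3 (derived state 'present') is shared by A and V — a synapomorphy uniting that clade.
All ingroup taxa share the derived state 'absent' for C4; it defines the ingroup but does not resolve relationships within it.
Only A, H, and V show the derived state 'present' for C5, supporting them as a clade.
Most parsimonious ingroup topology: ((D,(H,(V,A))),U).
V and D share a more recent common ancestor with each other than either does with U, so U is the least closely related of the three.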